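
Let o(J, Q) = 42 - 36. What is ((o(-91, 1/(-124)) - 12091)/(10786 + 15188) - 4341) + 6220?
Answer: 48793061/25974 ≈ 1878.5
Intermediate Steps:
o(J, Q) = 6
((o(-91, 1/(-124)) - 12091)/(10786 + 15188) - 4341) + 6220 = ((6 - 12091)/(10786 + 15188) - 4341) + 6220 = (-12085/25974 - 4341) + 6220 = -112765219/25974 + 6220 = 48793061/25974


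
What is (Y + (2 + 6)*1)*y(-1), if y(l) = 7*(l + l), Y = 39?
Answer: -658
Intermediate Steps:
y(l) = 14*l (y(l) = 7*(2*l) = 14*l)
(Y + (2 + 6)*1)*y(-1) = (39 + (2 + 6)*1)*(14*(-1)) = (39 + 8*1)*(-14) = (39 + 8)*(-14) = 47*(-14) = -658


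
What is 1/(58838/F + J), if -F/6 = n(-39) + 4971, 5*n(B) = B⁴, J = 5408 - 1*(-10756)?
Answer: 7014888/113388502537 ≈ 6.1866e-5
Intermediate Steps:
J = 16164 (J = 5408 + 10756 = 16164)
n(B) = B⁴/5
F = -14029776/5 (F = -6*((⅕)*(-39)⁴ + 4971) = -6*((⅕)*2313441 + 4971) = -6*(2313441/5 + 4971) = -6*2338296/5 = -14029776/5 ≈ -2.8060e+6)
1/(58838/F + J) = 1/(58838/(-14029776/5) + 16164) = 1/(58838*(-5/14029776) + 16164) = 1/(-147095/7014888 + 16164) = 1/(113388502537/7014888) = 7014888/113388502537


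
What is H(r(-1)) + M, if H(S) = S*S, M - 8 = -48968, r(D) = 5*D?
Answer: -48935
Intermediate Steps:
M = -48960 (M = 8 - 48968 = -48960)
H(S) = S²
H(r(-1)) + M = (5*(-1))² - 48960 = (-5)² - 48960 = 25 - 48960 = -48935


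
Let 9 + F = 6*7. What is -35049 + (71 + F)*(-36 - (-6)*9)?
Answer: -33177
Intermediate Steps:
F = 33 (F = -9 + 6*7 = -9 + 42 = 33)
-35049 + (71 + F)*(-36 - (-6)*9) = -35049 + (71 + 33)*(-36 - (-6)*9) = -35049 + 104*(-36 - 1*(-54)) = -35049 + 104*(-36 + 54) = -35049 + 104*18 = -35049 + 1872 = -33177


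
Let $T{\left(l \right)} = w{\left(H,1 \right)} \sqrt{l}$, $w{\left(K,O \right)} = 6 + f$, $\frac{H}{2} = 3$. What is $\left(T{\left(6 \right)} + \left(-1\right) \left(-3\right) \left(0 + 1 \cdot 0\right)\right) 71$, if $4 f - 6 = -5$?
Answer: $\frac{1775 \sqrt{6}}{4} \approx 1087.0$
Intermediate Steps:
$f = \frac{1}{4}$ ($f = \frac{3}{2} + \frac{1}{4} \left(-5\right) = \frac{3}{2} - \frac{5}{4} = \frac{1}{4} \approx 0.25$)
$H = 6$ ($H = 2 \cdot 3 = 6$)
$w{\left(K,O \right)} = \frac{25}{4}$ ($w{\left(K,O \right)} = 6 + \frac{1}{4} = \frac{25}{4}$)
$T{\left(l \right)} = \frac{25 \sqrt{l}}{4}$
$\left(T{\left(6 \right)} + \left(-1\right) \left(-3\right) \left(0 + 1 \cdot 0\right)\right) 71 = \left(\frac{25 \sqrt{6}}{4} + \left(-1\right) \left(-3\right) \left(0 + 1 \cdot 0\right)\right) 71 = \left(\frac{25 \sqrt{6}}{4} + 3 \left(0 + 0\right)\right) 71 = \left(\frac{25 \sqrt{6}}{4} + 3 \cdot 0\right) 71 = \left(\frac{25 \sqrt{6}}{4} + 0\right) 71 = \frac{25 \sqrt{6}}{4} \cdot 71 = \frac{1775 \sqrt{6}}{4}$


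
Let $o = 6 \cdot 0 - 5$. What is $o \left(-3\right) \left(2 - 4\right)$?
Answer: $-30$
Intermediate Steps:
$o = -5$ ($o = 0 - 5 = -5$)
$o \left(-3\right) \left(2 - 4\right) = \left(-5\right) \left(-3\right) \left(2 - 4\right) = 15 \left(-2\right) = -30$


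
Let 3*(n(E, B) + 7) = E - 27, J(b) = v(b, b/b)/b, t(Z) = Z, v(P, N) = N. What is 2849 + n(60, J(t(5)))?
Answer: 2853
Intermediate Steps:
J(b) = 1/b (J(b) = (b/b)/b = 1/b)
n(E, B) = -16 + E/3 (n(E, B) = -7 + (E - 27)/3 = -7 + (-27 + E)/3 = -7 + (-9 + E/3) = -16 + E/3)
2849 + n(60, J(t(5))) = 2849 + (-16 + (⅓)*60) = 2849 + (-16 + 20) = 2849 + 4 = 2853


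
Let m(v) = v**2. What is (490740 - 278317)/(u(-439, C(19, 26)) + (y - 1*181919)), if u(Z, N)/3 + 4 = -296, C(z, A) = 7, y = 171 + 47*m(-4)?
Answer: -212423/181896 ≈ -1.1678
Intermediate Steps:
y = 923 (y = 171 + 47*(-4)**2 = 171 + 47*16 = 171 + 752 = 923)
u(Z, N) = -900 (u(Z, N) = -12 + 3*(-296) = -12 - 888 = -900)
(490740 - 278317)/(u(-439, C(19, 26)) + (y - 1*181919)) = (490740 - 278317)/(-900 + (923 - 1*181919)) = 212423/(-900 + (923 - 181919)) = 212423/(-900 - 180996) = 212423/(-181896) = 212423*(-1/181896) = -212423/181896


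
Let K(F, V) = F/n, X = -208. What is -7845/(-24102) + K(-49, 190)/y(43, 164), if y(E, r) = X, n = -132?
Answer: 915433/2827968 ≈ 0.32371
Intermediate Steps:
y(E, r) = -208
K(F, V) = -F/132 (K(F, V) = F/(-132) = F*(-1/132) = -F/132)
-7845/(-24102) + K(-49, 190)/y(43, 164) = -7845/(-24102) - 1/132*(-49)/(-208) = -7845*(-1/24102) + (49/132)*(-1/208) = 2615/8034 - 49/27456 = 915433/2827968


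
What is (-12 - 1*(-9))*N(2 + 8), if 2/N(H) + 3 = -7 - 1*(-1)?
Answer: ⅔ ≈ 0.66667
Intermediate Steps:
N(H) = -2/9 (N(H) = 2/(-3 + (-7 - 1*(-1))) = 2/(-3 + (-7 + 1)) = 2/(-3 - 6) = 2/(-9) = 2*(-⅑) = -2/9)
(-12 - 1*(-9))*N(2 + 8) = (-12 - 1*(-9))*(-2/9) = (-12 + 9)*(-2/9) = -3*(-2/9) = ⅔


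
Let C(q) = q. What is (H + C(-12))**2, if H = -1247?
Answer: 1585081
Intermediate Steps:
(H + C(-12))**2 = (-1247 - 12)**2 = (-1259)**2 = 1585081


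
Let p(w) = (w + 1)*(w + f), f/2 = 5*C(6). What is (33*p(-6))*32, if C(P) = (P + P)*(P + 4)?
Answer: -6304320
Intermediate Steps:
C(P) = 2*P*(4 + P) (C(P) = (2*P)*(4 + P) = 2*P*(4 + P))
f = 1200 (f = 2*(5*(2*6*(4 + 6))) = 2*(5*(2*6*10)) = 2*(5*120) = 2*600 = 1200)
p(w) = (1 + w)*(1200 + w) (p(w) = (w + 1)*(w + 1200) = (1 + w)*(1200 + w))
(33*p(-6))*32 = (33*(1200 + (-6)**2 + 1201*(-6)))*32 = (33*(1200 + 36 - 7206))*32 = (33*(-5970))*32 = -197010*32 = -6304320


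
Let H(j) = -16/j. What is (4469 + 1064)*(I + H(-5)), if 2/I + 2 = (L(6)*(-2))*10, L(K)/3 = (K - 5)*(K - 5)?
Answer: 2716703/155 ≈ 17527.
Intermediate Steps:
L(K) = 3*(-5 + K)² (L(K) = 3*((K - 5)*(K - 5)) = 3*((-5 + K)*(-5 + K)) = 3*(-5 + K)²)
I = -1/31 (I = 2/(-2 + ((3*(-5 + 6)²)*(-2))*10) = 2/(-2 + ((3*1²)*(-2))*10) = 2/(-2 + ((3*1)*(-2))*10) = 2/(-2 + (3*(-2))*10) = 2/(-2 - 6*10) = 2/(-2 - 60) = 2/(-62) = 2*(-1/62) = -1/31 ≈ -0.032258)
(4469 + 1064)*(I + H(-5)) = (4469 + 1064)*(-1/31 - 16/(-5)) = 5533*(-1/31 - 16*(-⅕)) = 5533*(-1/31 + 16/5) = 5533*(491/155) = 2716703/155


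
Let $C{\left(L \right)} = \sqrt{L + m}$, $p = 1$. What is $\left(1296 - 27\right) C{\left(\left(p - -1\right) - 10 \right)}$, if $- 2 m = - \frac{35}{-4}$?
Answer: $\frac{3807 i \sqrt{22}}{4} \approx 4464.1 i$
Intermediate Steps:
$m = - \frac{35}{8}$ ($m = - \frac{\left(-35\right) \frac{1}{-4}}{2} = - \frac{\left(-35\right) \left(- \frac{1}{4}\right)}{2} = \left(- \frac{1}{2}\right) \frac{35}{4} = - \frac{35}{8} \approx -4.375$)
$C{\left(L \right)} = \sqrt{- \frac{35}{8} + L}$ ($C{\left(L \right)} = \sqrt{L - \frac{35}{8}} = \sqrt{- \frac{35}{8} + L}$)
$\left(1296 - 27\right) C{\left(\left(p - -1\right) - 10 \right)} = \left(1296 - 27\right) \frac{\sqrt{-70 + 16 \left(\left(1 - -1\right) - 10\right)}}{4} = 1269 \frac{\sqrt{-70 + 16 \left(\left(1 + 1\right) - 10\right)}}{4} = 1269 \frac{\sqrt{-70 + 16 \left(2 - 10\right)}}{4} = 1269 \frac{\sqrt{-70 + 16 \left(-8\right)}}{4} = 1269 \frac{\sqrt{-70 - 128}}{4} = 1269 \frac{\sqrt{-198}}{4} = 1269 \frac{3 i \sqrt{22}}{4} = \frac{3807 i \sqrt{22}}{4}$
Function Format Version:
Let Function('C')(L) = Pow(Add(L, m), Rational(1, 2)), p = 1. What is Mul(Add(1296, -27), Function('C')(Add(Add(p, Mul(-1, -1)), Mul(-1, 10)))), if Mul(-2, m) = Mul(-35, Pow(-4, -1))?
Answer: Mul(Rational(3807, 4), I, Pow(22, Rational(1, 2))) ≈ Mul(4464.1, I)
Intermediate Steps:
m = Rational(-35, 8) (m = Mul(Rational(-1, 2), Mul(-35, Pow(-4, -1))) = Mul(Rational(-1, 2), Mul(-35, Rational(-1, 4))) = Mul(Rational(-1, 2), Rational(35, 4)) = Rational(-35, 8) ≈ -4.3750)
Function('C')(L) = Pow(Add(Rational(-35, 8), L), Rational(1, 2)) (Function('C')(L) = Pow(Add(L, Rational(-35, 8)), Rational(1, 2)) = Pow(Add(Rational(-35, 8), L), Rational(1, 2)))
Mul(Add(1296, -27), Function('C')(Add(Add(p, Mul(-1, -1)), Mul(-1, 10)))) = Mul(Add(1296, -27), Mul(Rational(1, 4), Pow(Add(-70, Mul(16, Add(Add(1, Mul(-1, -1)), Mul(-1, 10)))), Rational(1, 2)))) = Mul(1269, Mul(Rational(1, 4), Pow(Add(-70, Mul(16, Add(Add(1, 1), -10))), Rational(1, 2)))) = Mul(1269, Mul(Rational(1, 4), Pow(Add(-70, Mul(16, Add(2, -10))), Rational(1, 2)))) = Mul(1269, Mul(Rational(1, 4), Pow(Add(-70, Mul(16, -8)), Rational(1, 2)))) = Mul(1269, Mul(Rational(1, 4), Pow(Add(-70, -128), Rational(1, 2)))) = Mul(1269, Mul(Rational(1, 4), Pow(-198, Rational(1, 2)))) = Mul(1269, Mul(Rational(1, 4), Mul(3, I, Pow(22, Rational(1, 2))))) = Mul(1269, Mul(Rational(3, 4), I, Pow(22, Rational(1, 2)))) = Mul(Rational(3807, 4), I, Pow(22, Rational(1, 2)))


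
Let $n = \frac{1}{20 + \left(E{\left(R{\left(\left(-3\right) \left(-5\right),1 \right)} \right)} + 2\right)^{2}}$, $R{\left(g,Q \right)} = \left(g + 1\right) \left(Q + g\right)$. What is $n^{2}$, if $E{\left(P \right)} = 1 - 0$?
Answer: $\frac{1}{841} \approx 0.0011891$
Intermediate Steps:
$R{\left(g,Q \right)} = \left(1 + g\right) \left(Q + g\right)$
$E{\left(P \right)} = 1$ ($E{\left(P \right)} = 1 + 0 = 1$)
$n = \frac{1}{29}$ ($n = \frac{1}{20 + \left(1 + 2\right)^{2}} = \frac{1}{20 + 3^{2}} = \frac{1}{20 + 9} = \frac{1}{29} \approx 0.034483$)
$n^{2} = \left(\frac{1}{29}\right)^{2} = \frac{1}{841}$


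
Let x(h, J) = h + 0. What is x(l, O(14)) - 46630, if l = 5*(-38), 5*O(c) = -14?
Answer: -46820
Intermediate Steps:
O(c) = -14/5 (O(c) = (1/5)*(-14) = -14/5)
l = -190
x(h, J) = h
x(l, O(14)) - 46630 = -190 - 46630 = -46820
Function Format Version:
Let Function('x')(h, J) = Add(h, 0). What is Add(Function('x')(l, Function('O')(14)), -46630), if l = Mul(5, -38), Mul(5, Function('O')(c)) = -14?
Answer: -46820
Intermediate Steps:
Function('O')(c) = Rational(-14, 5) (Function('O')(c) = Mul(Rational(1, 5), -14) = Rational(-14, 5))
l = -190
Function('x')(h, J) = h
Add(Function('x')(l, Function('O')(14)), -46630) = Add(-190, -46630) = -46820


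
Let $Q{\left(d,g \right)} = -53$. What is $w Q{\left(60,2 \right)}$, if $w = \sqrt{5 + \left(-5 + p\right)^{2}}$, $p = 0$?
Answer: $- 53 \sqrt{30} \approx -290.29$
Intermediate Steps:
$w = \sqrt{30}$ ($w = \sqrt{5 + \left(-5 + 0\right)^{2}} = \sqrt{5 + \left(-5\right)^{2}} = \sqrt{5 + 25} = \sqrt{30} \approx 5.4772$)
$w Q{\left(60,2 \right)} = \sqrt{30} \left(-53\right) = - 53 \sqrt{30}$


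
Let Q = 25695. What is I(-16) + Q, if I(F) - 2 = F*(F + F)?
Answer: 26209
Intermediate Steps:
I(F) = 2 + 2*F**2 (I(F) = 2 + F*(F + F) = 2 + F*(2*F) = 2 + 2*F**2)
I(-16) + Q = (2 + 2*(-16)**2) + 25695 = (2 + 2*256) + 25695 = (2 + 512) + 25695 = 514 + 25695 = 26209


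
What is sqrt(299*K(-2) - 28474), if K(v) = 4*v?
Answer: I*sqrt(30866) ≈ 175.69*I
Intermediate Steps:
sqrt(299*K(-2) - 28474) = sqrt(299*(4*(-2)) - 28474) = sqrt(299*(-8) - 28474) = sqrt(-2392 - 28474) = sqrt(-30866) = I*sqrt(30866)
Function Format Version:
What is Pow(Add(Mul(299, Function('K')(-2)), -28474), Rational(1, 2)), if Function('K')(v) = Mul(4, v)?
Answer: Mul(I, Pow(30866, Rational(1, 2))) ≈ Mul(175.69, I)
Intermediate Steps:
Pow(Add(Mul(299, Function('K')(-2)), -28474), Rational(1, 2)) = Pow(Add(Mul(299, Mul(4, -2)), -28474), Rational(1, 2)) = Pow(Add(Mul(299, -8), -28474), Rational(1, 2)) = Pow(Add(-2392, -28474), Rational(1, 2)) = Pow(-30866, Rational(1, 2)) = Mul(I, Pow(30866, Rational(1, 2)))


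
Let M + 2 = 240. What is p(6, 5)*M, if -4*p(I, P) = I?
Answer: -357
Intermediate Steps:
M = 238 (M = -2 + 240 = 238)
p(I, P) = -I/4
p(6, 5)*M = -¼*6*238 = -3/2*238 = -357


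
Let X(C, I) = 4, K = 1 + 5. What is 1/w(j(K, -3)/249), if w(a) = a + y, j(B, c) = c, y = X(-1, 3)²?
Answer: 83/1327 ≈ 0.062547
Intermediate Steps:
K = 6
y = 16 (y = 4² = 16)
w(a) = 16 + a (w(a) = a + 16 = 16 + a)
1/w(j(K, -3)/249) = 1/(16 - 3/249) = 1/(16 - 3*1/249) = 1/(16 - 1/83) = 1/(1327/83) = 83/1327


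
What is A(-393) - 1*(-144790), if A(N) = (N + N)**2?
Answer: 762586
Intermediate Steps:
A(N) = 4*N**2 (A(N) = (2*N)**2 = 4*N**2)
A(-393) - 1*(-144790) = 4*(-393)**2 - 1*(-144790) = 4*154449 + 144790 = 617796 + 144790 = 762586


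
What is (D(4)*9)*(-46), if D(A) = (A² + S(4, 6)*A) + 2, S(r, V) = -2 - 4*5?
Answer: 28980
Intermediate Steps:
S(r, V) = -22 (S(r, V) = -2 - 20 = -22)
D(A) = 2 + A² - 22*A (D(A) = (A² - 22*A) + 2 = 2 + A² - 22*A)
(D(4)*9)*(-46) = ((2 + 4² - 22*4)*9)*(-46) = ((2 + 16 - 88)*9)*(-46) = -70*9*(-46) = -630*(-46) = 28980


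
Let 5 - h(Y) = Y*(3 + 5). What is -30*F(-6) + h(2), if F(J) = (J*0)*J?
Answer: -11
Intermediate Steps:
h(Y) = 5 - 8*Y (h(Y) = 5 - Y*(3 + 5) = 5 - Y*8 = 5 - 8*Y)
F(J) = 0 (F(J) = 0*J = 0)
-30*F(-6) + h(2) = -30*0 + (5 - 8*2) = 0 + (5 - 16) = 0 - 11 = -11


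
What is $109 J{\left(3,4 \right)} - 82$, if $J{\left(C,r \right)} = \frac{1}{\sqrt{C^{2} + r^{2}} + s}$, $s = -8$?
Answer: $- \frac{355}{3} \approx -118.33$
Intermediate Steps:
$J{\left(C,r \right)} = \frac{1}{-8 + \sqrt{C^{2} + r^{2}}}$ ($J{\left(C,r \right)} = \frac{1}{\sqrt{C^{2} + r^{2}} - 8} = \frac{1}{-8 + \sqrt{C^{2} + r^{2}}}$)
$109 J{\left(3,4 \right)} - 82 = \frac{109}{-8 + \sqrt{3^{2} + 4^{2}}} - 82 = \frac{109}{-8 + \sqrt{9 + 16}} - 82 = \frac{109}{-8 + \sqrt{25}} - 82 = \frac{109}{-8 + 5} - 82 = \frac{109}{-3} - 82 = 109 \left(- \frac{1}{3}\right) - 82 = - \frac{109}{3} - 82 = - \frac{355}{3}$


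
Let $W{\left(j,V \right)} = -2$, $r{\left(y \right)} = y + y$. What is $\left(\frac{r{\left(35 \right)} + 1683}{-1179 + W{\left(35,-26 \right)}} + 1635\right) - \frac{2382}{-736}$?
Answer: $\frac{711345547}{434608} \approx 1636.8$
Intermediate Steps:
$r{\left(y \right)} = 2 y$
$\left(\frac{r{\left(35 \right)} + 1683}{-1179 + W{\left(35,-26 \right)}} + 1635\right) - \frac{2382}{-736} = \left(\frac{2 \cdot 35 + 1683}{-1179 - 2} + 1635\right) - \frac{2382}{-736} = \left(\frac{70 + 1683}{-1181} + 1635\right) - - \frac{1191}{368} = \left(1753 \left(- \frac{1}{1181}\right) + 1635\right) + \frac{1191}{368} = \left(- \frac{1753}{1181} + 1635\right) + \frac{1191}{368} = \frac{1929182}{1181} + \frac{1191}{368} = \frac{711345547}{434608}$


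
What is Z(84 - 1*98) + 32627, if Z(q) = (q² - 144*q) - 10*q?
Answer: 34979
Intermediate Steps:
Z(q) = q² - 154*q
Z(84 - 1*98) + 32627 = (84 - 1*98)*(-154 + (84 - 1*98)) + 32627 = (84 - 98)*(-154 + (84 - 98)) + 32627 = -14*(-154 - 14) + 32627 = -14*(-168) + 32627 = 2352 + 32627 = 34979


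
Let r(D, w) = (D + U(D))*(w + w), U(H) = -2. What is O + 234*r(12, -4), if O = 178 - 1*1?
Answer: -18543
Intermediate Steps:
O = 177 (O = 178 - 1 = 177)
r(D, w) = 2*w*(-2 + D) (r(D, w) = (D - 2)*(w + w) = (-2 + D)*(2*w) = 2*w*(-2 + D))
O + 234*r(12, -4) = 177 + 234*(2*(-4)*(-2 + 12)) = 177 + 234*(2*(-4)*10) = 177 + 234*(-80) = 177 - 18720 = -18543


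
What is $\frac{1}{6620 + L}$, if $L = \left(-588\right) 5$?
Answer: $\frac{1}{3680} \approx 0.00027174$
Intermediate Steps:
$L = -2940$
$\frac{1}{6620 + L} = \frac{1}{6620 - 2940} = \frac{1}{3680}$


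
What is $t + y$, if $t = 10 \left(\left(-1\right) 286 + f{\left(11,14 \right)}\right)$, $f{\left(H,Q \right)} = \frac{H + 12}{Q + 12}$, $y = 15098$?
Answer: $\frac{159209}{13} \approx 12247.0$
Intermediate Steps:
$f{\left(H,Q \right)} = \frac{12 + H}{12 + Q}$
$t = - \frac{37065}{13}$ ($t = 10 \left(\left(-1\right) 286 + \frac{12 + 11}{12 + 14}\right) = 10 \left(-286 + \frac{1}{26} \cdot 23\right) = 10 \left(-286 + \frac{23}{26}\right) = 10 \left(- \frac{7413}{26}\right) = - \frac{37065}{13} \approx -2851.2$)
$t + y = - \frac{37065}{13} + 15098 = \frac{159209}{13}$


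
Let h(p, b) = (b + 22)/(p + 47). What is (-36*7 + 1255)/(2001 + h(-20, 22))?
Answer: 27081/54071 ≈ 0.50084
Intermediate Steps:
h(p, b) = (22 + b)/(47 + p)
(-36*7 + 1255)/(2001 + h(-20, 22)) = (-36*7 + 1255)/(2001 + (22 + 22)/(47 - 20)) = (-252 + 1255)/(2001 + 44/27) = 1003/(2001 + (1/27)*44) = 1003/(2001 + 44/27) = 1003/(54071/27) = 1003*(27/54071) = 27081/54071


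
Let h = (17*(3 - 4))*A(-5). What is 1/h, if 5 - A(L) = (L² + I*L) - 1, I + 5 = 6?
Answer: 1/238 ≈ 0.0042017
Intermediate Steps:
I = 1 (I = -5 + 6 = 1)
A(L) = 6 - L - L² (A(L) = 5 - ((L² + 1*L) - 1) = 5 - ((L² + L) - 1) = 5 - ((L + L²) - 1) = 5 - (-1 + L + L²) = 5 + (1 - L - L²) = 6 - L - L²)
h = 238 (h = (17*(3 - 4))*(6 - 1*(-5) - 1*(-5)²) = (17*(-1))*(6 + 5 - 1*25) = -17*(6 + 5 - 25) = -17*(-14) = 238)
1/h = 1/238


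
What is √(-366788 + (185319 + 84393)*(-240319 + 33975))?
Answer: 2*I*√13913454929 ≈ 2.3591e+5*I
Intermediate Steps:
√(-366788 + (185319 + 84393)*(-240319 + 33975)) = √(-366788 + 269712*(-206344)) = √(-366788 - 55653452928) = √(-55653819716) = 2*I*√13913454929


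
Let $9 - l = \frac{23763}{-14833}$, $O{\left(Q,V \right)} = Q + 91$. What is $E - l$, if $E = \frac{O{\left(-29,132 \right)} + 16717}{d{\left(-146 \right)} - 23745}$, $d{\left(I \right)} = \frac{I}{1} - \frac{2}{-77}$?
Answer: $- \frac{308460266139}{27286860965} \approx -11.304$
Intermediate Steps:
$d{\left(I \right)} = \frac{2}{77} + I$ ($d{\left(I \right)} = I 1 - - \frac{2}{77} = I + \frac{2}{77} = \frac{2}{77} + I$)
$O{\left(Q,V \right)} = 91 + Q$
$l = \frac{157260}{14833}$ ($l = 9 - \frac{23763}{-14833} = 9 - 23763 \left(- \frac{1}{14833}\right) = 9 - - \frac{23763}{14833} = 9 + \frac{23763}{14833} = \frac{157260}{14833} \approx 10.602$)
$E = - \frac{1291983}{1839605}$ ($E = \frac{\left(91 - 29\right) + 16717}{\left(\frac{2}{77} - 146\right) - 23745} = \frac{62 + 16717}{- \frac{11240}{77} - 23745} = \frac{16779}{- \frac{1839605}{77}} = 16779 \left(- \frac{77}{1839605}\right) = - \frac{1291983}{1839605} \approx -0.70232$)
$E - l = - \frac{1291983}{1839605} - \frac{157260}{14833} = - \frac{308460266139}{27286860965}$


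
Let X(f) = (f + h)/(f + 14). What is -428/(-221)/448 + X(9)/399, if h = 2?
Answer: 179173/32449872 ≈ 0.0055215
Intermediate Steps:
X(f) = (2 + f)/(14 + f) (X(f) = (f + 2)/(f + 14) = (2 + f)/(14 + f))
-428/(-221)/448 + X(9)/399 = -428/(-221)/448 + ((2 + 9)/(14 + 9))/399 = -428*(-1/221)*(1/448) + (11/23)*(1/399) = (428/221)*(1/448) + ((1/23)*11)*(1/399) = 107/24752 + (11/23)*(1/399) = 107/24752 + 11/9177 = 179173/32449872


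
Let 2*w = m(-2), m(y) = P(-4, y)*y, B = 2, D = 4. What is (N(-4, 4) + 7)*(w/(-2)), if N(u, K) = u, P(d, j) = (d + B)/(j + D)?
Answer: -3/2 ≈ -1.5000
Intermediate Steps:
P(d, j) = (2 + d)/(4 + j) (P(d, j) = (d + 2)/(j + 4) = (2 + d)/(4 + j))
m(y) = -2*y/(4 + y) (m(y) = ((2 - 4)/(4 + y))*y = (-2/(4 + y))*y = -2*y/(4 + y))
w = 1 (w = (-2*(-2)/(4 - 2))/2 = (-2*(-2)/2)/2 = (-2*(-2)*1/2)/2 = (1/2)*2 = 1)
(N(-4, 4) + 7)*(w/(-2)) = (-4 + 7)*(1/(-2)) = 3*(1*(-1/2)) = 3*(-1/2) = -3/2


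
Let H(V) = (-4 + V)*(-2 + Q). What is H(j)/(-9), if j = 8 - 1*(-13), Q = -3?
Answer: 85/9 ≈ 9.4444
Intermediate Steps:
j = 21 (j = 8 + 13 = 21)
H(V) = 20 - 5*V (H(V) = (-4 + V)*(-2 - 3) = (-4 + V)*(-5) = 20 - 5*V)
H(j)/(-9) = (20 - 5*21)/(-9) = (20 - 105)*(-⅑) = -85*(-⅑) = 85/9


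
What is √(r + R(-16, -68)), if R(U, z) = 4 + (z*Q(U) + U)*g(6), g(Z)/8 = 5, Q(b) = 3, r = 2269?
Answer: I*√6527 ≈ 80.79*I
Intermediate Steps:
g(Z) = 40 (g(Z) = 8*5 = 40)
R(U, z) = 4 + 40*U + 120*z (R(U, z) = 4 + (z*3 + U)*40 = 4 + (3*z + U)*40 = 4 + (U + 3*z)*40 = 4 + (40*U + 120*z) = 4 + 40*U + 120*z)
√(r + R(-16, -68)) = √(2269 + (4 + 40*(-16) + 120*(-68))) = √(2269 + (4 - 640 - 8160)) = √(2269 - 8796) = √(-6527) = I*√6527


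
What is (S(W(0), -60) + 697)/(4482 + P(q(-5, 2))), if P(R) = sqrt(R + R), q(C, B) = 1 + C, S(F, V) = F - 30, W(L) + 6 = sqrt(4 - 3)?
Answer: 741771/5022083 - 331*I*sqrt(2)/5022083 ≈ 0.1477 - 9.3209e-5*I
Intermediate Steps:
W(L) = -5 (W(L) = -6 + sqrt(4 - 3) = -6 + sqrt(1) = -6 + 1 = -5)
S(F, V) = -30 + F
P(R) = sqrt(2)*sqrt(R) (P(R) = sqrt(2*R) = sqrt(2)*sqrt(R))
(S(W(0), -60) + 697)/(4482 + P(q(-5, 2))) = ((-30 - 5) + 697)/(4482 + sqrt(2)*sqrt(1 - 5)) = (-35 + 697)/(4482 + sqrt(2)*sqrt(-4)) = 662/(4482 + sqrt(2)*(2*I)) = 662/(4482 + 2*I*sqrt(2))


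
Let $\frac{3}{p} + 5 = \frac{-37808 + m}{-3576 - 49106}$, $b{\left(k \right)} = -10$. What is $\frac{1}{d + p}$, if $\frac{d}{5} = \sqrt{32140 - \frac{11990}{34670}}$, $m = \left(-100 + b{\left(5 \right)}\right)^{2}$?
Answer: $\frac{50957643569}{61579992675958838} + \frac{23542600335 \sqrt{42924611503}}{4372179479993077498} \approx 0.0011164$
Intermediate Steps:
$m = 12100$ ($m = \left(-100 - 10\right)^{2} = \left(-110\right)^{2} = 12100$)
$d = \frac{15 \sqrt{42924611503}}{3467}$ ($d = 5 \sqrt{32140 - \frac{11990}{34670}} = 5 \sqrt{32140 - \frac{1199}{3467}} = 5 \sqrt{\frac{111428181}{3467}} = 5 \frac{3 \sqrt{42924611503}}{3467} = \frac{15 \sqrt{42924611503}}{3467} \approx 896.38$)
$p = - \frac{26341}{39617}$ ($p = \frac{3}{-5 + \frac{-37808 + 12100}{-3576 - 49106}} = \frac{3}{-5 - \frac{25708}{-52682}} = \frac{3}{-5 - - \frac{12854}{26341}} = \frac{3}{-5 + \frac{12854}{26341}} = \frac{3}{- \frac{118851}{26341}} = 3 \left(- \frac{26341}{118851}\right) = - \frac{26341}{39617} \approx -0.66489$)
$\frac{1}{d + p} = \frac{1}{\frac{15 \sqrt{42924611503}}{3467} - \frac{26341}{39617}} = \frac{1}{- \frac{26341}{39617} + \frac{15 \sqrt{42924611503}}{3467}}$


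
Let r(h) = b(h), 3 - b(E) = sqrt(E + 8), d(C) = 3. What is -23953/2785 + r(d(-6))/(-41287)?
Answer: -988955866/114984295 + sqrt(11)/41287 ≈ -8.6007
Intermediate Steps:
b(E) = 3 - sqrt(8 + E) (b(E) = 3 - sqrt(E + 8) = 3 - sqrt(8 + E))
r(h) = 3 - sqrt(8 + h)
-23953/2785 + r(d(-6))/(-41287) = -23953/2785 + (3 - sqrt(8 + 3))/(-41287) = -23953*1/2785 + (3 - sqrt(11))*(-1/41287) = -23953/2785 + (-3/41287 + sqrt(11)/41287) = -988955866/114984295 + sqrt(11)/41287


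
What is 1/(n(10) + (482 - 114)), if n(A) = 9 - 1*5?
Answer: 1/372 ≈ 0.0026882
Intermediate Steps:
n(A) = 4 (n(A) = 9 - 5 = 4)
1/(n(10) + (482 - 114)) = 1/(4 + (482 - 114)) = 1/(4 + 368) = 1/372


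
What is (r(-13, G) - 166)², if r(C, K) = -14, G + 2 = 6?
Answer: 32400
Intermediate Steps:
G = 4 (G = -2 + 6 = 4)
(r(-13, G) - 166)² = (-14 - 166)² = (-180)² = 32400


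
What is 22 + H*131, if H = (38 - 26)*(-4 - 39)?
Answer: -67574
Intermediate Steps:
H = -516 (H = 12*(-43) = -516)
22 + H*131 = 22 - 516*131 = 22 - 67596 = -67574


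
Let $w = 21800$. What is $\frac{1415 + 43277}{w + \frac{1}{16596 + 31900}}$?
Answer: $\frac{2167383232}{1057212801} \approx 2.0501$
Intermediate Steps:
$\frac{1415 + 43277}{w + \frac{1}{16596 + 31900}} = \frac{1415 + 43277}{21800 + \frac{1}{16596 + 31900}} = \frac{44692}{21800 + \frac{1}{48496}} = \frac{44692}{\frac{1057212801}{48496}} = 44692 \cdot \frac{48496}{1057212801} = \frac{2167383232}{1057212801}$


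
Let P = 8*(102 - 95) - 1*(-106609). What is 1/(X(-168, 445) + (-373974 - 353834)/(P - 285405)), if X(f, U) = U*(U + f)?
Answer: 44685/5508278477 ≈ 8.1123e-6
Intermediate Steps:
P = 106665 (P = 8*7 + 106609 = 56 + 106609 = 106665)
1/(X(-168, 445) + (-373974 - 353834)/(P - 285405)) = 1/(445*(445 - 168) + (-373974 - 353834)/(106665 - 285405)) = 1/(445*277 - 727808/(-178740)) = 1/(123265 - 727808*(-1/178740)) = 1/(123265 + 181952/44685) = 1/(5508278477/44685) = 44685/5508278477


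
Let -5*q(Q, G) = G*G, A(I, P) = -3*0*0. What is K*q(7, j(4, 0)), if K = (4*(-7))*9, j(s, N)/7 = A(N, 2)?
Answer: 0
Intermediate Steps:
A(I, P) = 0 (A(I, P) = 0*0 = 0)
j(s, N) = 0 (j(s, N) = 7*0 = 0)
q(Q, G) = -G²/5 (q(Q, G) = -G*G/5 = -G²/5)
K = -252 (K = -28*9 = -252)
K*q(7, j(4, 0)) = -(-252)*0²/5 = -(-252)*0/5 = -252*0 = 0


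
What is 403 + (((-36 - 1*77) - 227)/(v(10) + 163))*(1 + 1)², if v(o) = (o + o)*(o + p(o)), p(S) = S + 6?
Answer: 273889/683 ≈ 401.01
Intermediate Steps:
p(S) = 6 + S
v(o) = 2*o*(6 + 2*o) (v(o) = (o + o)*(o + (6 + o)) = (2*o)*(6 + 2*o) = 2*o*(6 + 2*o))
403 + (((-36 - 1*77) - 227)/(v(10) + 163))*(1 + 1)² = 403 + (((-36 - 1*77) - 227)/(4*10*(3 + 10) + 163))*(1 + 1)² = 403 + (((-36 - 77) - 227)/(4*10*13 + 163))*2² = 403 + ((-113 - 227)/(520 + 163))*4 = 403 - 340/683*4 = 403 - 1360/683 = 273889/683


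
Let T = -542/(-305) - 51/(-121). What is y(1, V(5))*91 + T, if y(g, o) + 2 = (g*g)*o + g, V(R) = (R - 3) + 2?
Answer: 10156202/36905 ≈ 275.20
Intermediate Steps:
V(R) = -1 + R (V(R) = (-3 + R) + 2 = -1 + R)
T = 81137/36905 (T = -542*(-1/305) - 51*(-1/121) = 542/305 + 51/121 = 81137/36905 ≈ 2.1985)
y(g, o) = -2 + g + o*g**2 (y(g, o) = -2 + ((g*g)*o + g) = -2 + (g**2*o + g) = -2 + (o*g**2 + g) = -2 + (g + o*g**2) = -2 + g + o*g**2)
y(1, V(5))*91 + T = (-2 + 1 + (-1 + 5)*1**2)*91 + 81137/36905 = (-2 + 1 + 4*1)*91 + 81137/36905 = (-2 + 1 + 4)*91 + 81137/36905 = 3*91 + 81137/36905 = 273 + 81137/36905 = 10156202/36905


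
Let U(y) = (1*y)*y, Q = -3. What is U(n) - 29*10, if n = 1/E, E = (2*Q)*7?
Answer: -511559/1764 ≈ -290.00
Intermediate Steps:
E = -42 (E = (2*(-3))*7 = -6*7 = -42)
n = -1/42 (n = 1/(-42) = -1/42 ≈ -0.023810)
U(y) = y² (U(y) = y*y = y²)
U(n) - 29*10 = (-1/42)² - 29*10 = 1/1764 - 290 = -511559/1764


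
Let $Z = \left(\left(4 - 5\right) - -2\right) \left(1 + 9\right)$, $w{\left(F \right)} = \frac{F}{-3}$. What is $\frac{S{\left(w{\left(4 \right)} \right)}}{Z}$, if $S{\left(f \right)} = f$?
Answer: $- \frac{2}{15} \approx -0.13333$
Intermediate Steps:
$w{\left(F \right)} = - \frac{F}{3}$ ($w{\left(F \right)} = F \left(- \frac{1}{3}\right) = - \frac{F}{3}$)
$Z = 10$ ($Z = \left(\left(4 - 5\right) + 2\right) 10 = \left(-1 + 2\right) 10 = 1 \cdot 10 = 10$)
$\frac{S{\left(w{\left(4 \right)} \right)}}{Z} = \frac{\left(- \frac{1}{3}\right) 4}{10} = \left(- \frac{4}{3}\right) \frac{1}{10} = - \frac{2}{15}$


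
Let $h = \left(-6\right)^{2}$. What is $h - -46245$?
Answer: $46281$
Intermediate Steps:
$h = 36$
$h - -46245 = 36 - -46245 = 36 + 46245 = 46281$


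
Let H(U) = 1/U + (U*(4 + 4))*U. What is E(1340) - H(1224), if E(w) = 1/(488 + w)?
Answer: -6704253702295/559368 ≈ -1.1985e+7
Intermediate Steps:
H(U) = 1/U + 8*U² (H(U) = 1/U + (U*8)*U = 1/U + (8*U)*U = 1/U + 8*U²)
E(1340) - H(1224) = 1/(488 + 1340) - (1 + 8*1224³)/1224 = 1/1828 - (1 + 8*1833767424)/1224 = 1/1828 - (1 + 14670139392)/1224 = 1/1828 - 14670139393/1224 = -6704253702295/559368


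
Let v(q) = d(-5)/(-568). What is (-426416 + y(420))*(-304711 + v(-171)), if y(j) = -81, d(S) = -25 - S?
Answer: 259916624699/2 ≈ 1.2996e+11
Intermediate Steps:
v(q) = 5/142 (v(q) = (-25 - 1*(-5))/(-568) = (-25 + 5)*(-1/568) = -20*(-1/568) = 5/142)
(-426416 + y(420))*(-304711 + v(-171)) = (-426416 - 81)*(-304711 + 5/142) = -426497*(-43268957/142) = 259916624699/2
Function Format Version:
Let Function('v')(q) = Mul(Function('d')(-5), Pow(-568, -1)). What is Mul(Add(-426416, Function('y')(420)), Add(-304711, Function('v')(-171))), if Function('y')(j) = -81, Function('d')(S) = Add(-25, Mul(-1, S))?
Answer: Rational(259916624699, 2) ≈ 1.2996e+11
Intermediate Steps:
Function('v')(q) = Rational(5, 142) (Function('v')(q) = Mul(Add(-25, Mul(-1, -5)), Pow(-568, -1)) = Mul(Add(-25, 5), Rational(-1, 568)) = Mul(-20, Rational(-1, 568)) = Rational(5, 142))
Mul(Add(-426416, Function('y')(420)), Add(-304711, Function('v')(-171))) = Mul(Add(-426416, -81), Add(-304711, Rational(5, 142))) = Mul(-426497, Rational(-43268957, 142)) = Rational(259916624699, 2)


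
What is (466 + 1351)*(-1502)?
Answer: -2729134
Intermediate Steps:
(466 + 1351)*(-1502) = 1817*(-1502) = -2729134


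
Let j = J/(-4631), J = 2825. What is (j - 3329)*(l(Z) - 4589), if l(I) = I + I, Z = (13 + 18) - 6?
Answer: 69988765536/4631 ≈ 1.5113e+7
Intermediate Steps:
Z = 25 (Z = 31 - 6 = 25)
j = -2825/4631 (j = 2825/(-4631) = 2825*(-1/4631) = -2825/4631 ≈ -0.61002)
l(I) = 2*I
(j - 3329)*(l(Z) - 4589) = (-2825/4631 - 3329)*(2*25 - 4589) = -15419424*(50 - 4589)/4631 = -15419424/4631*(-4539) = 69988765536/4631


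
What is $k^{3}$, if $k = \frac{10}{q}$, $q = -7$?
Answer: $- \frac{1000}{343} \approx -2.9155$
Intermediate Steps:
$k = - \frac{10}{7}$ ($k = \frac{10}{-7} = 10 \left(- \frac{1}{7}\right) = - \frac{10}{7} \approx -1.4286$)
$k^{3} = \left(- \frac{10}{7}\right)^{3} = - \frac{1000}{343}$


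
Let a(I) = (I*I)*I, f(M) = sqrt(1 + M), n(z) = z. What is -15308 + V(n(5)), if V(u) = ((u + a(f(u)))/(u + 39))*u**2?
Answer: -673427/44 + 75*sqrt(6)/22 ≈ -15297.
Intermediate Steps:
a(I) = I**3 (a(I) = I**2*I = I**3)
V(u) = u**2*(u + (1 + u)**(3/2))/(39 + u) (V(u) = ((u + (sqrt(1 + u))**3)/(u + 39))*u**2 = ((u + (1 + u)**(3/2))/(39 + u))*u**2 = u**2*(u + (1 + u)**(3/2))/(39 + u))
-15308 + V(n(5)) = -15308 + 5**2*(5 + (1 + 5)**(3/2))/(39 + 5) = -15308 + 25*(5 + 6**(3/2))/44 = -15308 + 25*(1/44)*(5 + 6*sqrt(6)) = -15308 + (125/44 + 75*sqrt(6)/22) = -673427/44 + 75*sqrt(6)/22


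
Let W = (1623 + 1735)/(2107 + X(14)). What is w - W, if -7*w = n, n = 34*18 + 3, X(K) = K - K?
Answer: -188473/2107 ≈ -89.451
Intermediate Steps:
X(K) = 0
n = 615 (n = 612 + 3 = 615)
w = -615/7 (w = -⅐*615 = -615/7 ≈ -87.857)
W = 3358/2107 (W = (1623 + 1735)/(2107 + 0) = 3358/2107 ≈ 1.5937)
w - W = -615/7 - 1*3358/2107 = -615/7 - 3358/2107 = -188473/2107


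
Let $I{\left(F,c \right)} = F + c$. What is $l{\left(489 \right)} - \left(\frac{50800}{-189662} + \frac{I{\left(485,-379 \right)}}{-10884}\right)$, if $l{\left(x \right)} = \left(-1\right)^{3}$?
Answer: $- \frac{372817459}{516070302} \approx -0.72242$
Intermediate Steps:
$l{\left(x \right)} = -1$
$l{\left(489 \right)} - \left(\frac{50800}{-189662} + \frac{I{\left(485,-379 \right)}}{-10884}\right) = -1 - \left(\frac{50800}{-189662} + \frac{485 - 379}{-10884}\right) = -1 - \left(50800 \left(- \frac{1}{189662}\right) + 106 \left(- \frac{1}{10884}\right)\right) = -1 - \left(- \frac{25400}{94831} - \frac{53}{5442}\right) = -1 - - \frac{143252843}{516070302} = -1 + \frac{143252843}{516070302} = - \frac{372817459}{516070302}$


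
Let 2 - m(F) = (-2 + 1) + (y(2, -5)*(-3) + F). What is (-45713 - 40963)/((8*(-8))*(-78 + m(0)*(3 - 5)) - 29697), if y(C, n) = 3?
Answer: 28892/7723 ≈ 3.7410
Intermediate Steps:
m(F) = 12 - F (m(F) = 2 - ((-2 + 1) + (3*(-3) + F)) = 2 - (-1 + (-9 + F)) = 2 - (-10 + F) = 2 + (10 - F) = 12 - F)
(-45713 - 40963)/((8*(-8))*(-78 + m(0)*(3 - 5)) - 29697) = (-45713 - 40963)/((8*(-8))*(-78 + (12 - 1*0)*(3 - 5)) - 29697) = -86676/(-64*(-78 + (12 + 0)*(-2)) - 29697) = -86676/(-64*(-78 + 12*(-2)) - 29697) = -86676/(-64*(-78 - 24) - 29697) = -86676/(-64*(-102) - 29697) = -86676/(6528 - 29697) = -86676/(-23169) = -86676*(-1/23169) = 28892/7723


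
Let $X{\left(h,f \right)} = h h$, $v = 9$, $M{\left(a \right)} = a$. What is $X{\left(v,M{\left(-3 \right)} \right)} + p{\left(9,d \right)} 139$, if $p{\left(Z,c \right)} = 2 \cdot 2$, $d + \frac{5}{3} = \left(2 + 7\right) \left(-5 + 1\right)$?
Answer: $637$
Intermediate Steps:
$d = - \frac{113}{3}$ ($d = - \frac{5}{3} + \left(2 + 7\right) \left(-5 + 1\right) = - \frac{5}{3} + 9 \left(-4\right) = - \frac{5}{3} - 36 = - \frac{113}{3} \approx -37.667$)
$p{\left(Z,c \right)} = 4$
$X{\left(h,f \right)} = h^{2}$
$X{\left(v,M{\left(-3 \right)} \right)} + p{\left(9,d \right)} 139 = 9^{2} + 4 \cdot 139 = 81 + 556 = 637$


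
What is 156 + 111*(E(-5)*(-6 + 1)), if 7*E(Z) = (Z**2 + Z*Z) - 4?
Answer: -24438/7 ≈ -3491.1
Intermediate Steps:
E(Z) = -4/7 + 2*Z**2/7 (E(Z) = ((Z**2 + Z*Z) - 4)/7 = ((Z**2 + Z**2) - 4)/7 = (2*Z**2 - 4)/7 = (-4 + 2*Z**2)/7 = -4/7 + 2*Z**2/7)
156 + 111*(E(-5)*(-6 + 1)) = 156 + 111*((-4/7 + (2/7)*(-5)**2)*(-6 + 1)) = 156 + 111*((-4/7 + (2/7)*25)*(-5)) = 156 + 111*((-4/7 + 50/7)*(-5)) = 156 + 111*((46/7)*(-5)) = 156 + 111*(-230/7) = 156 - 25530/7 = -24438/7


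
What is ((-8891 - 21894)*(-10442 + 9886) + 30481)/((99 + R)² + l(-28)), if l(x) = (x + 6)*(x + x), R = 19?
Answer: 5715647/5052 ≈ 1131.4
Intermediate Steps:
l(x) = 2*x*(6 + x) (l(x) = (6 + x)*(2*x) = 2*x*(6 + x))
((-8891 - 21894)*(-10442 + 9886) + 30481)/((99 + R)² + l(-28)) = ((-8891 - 21894)*(-10442 + 9886) + 30481)/((99 + 19)² + 2*(-28)*(6 - 28)) = (-30785*(-556) + 30481)/(118² + 2*(-28)*(-22)) = (17116460 + 30481)/(13924 + 1232) = 17146941/15156 = 17146941*(1/15156) = 5715647/5052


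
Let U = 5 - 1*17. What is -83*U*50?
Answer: 49800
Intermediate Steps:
U = -12 (U = 5 - 17 = -12)
-83*U*50 = -83*(-12)*50 = 996*50 = 49800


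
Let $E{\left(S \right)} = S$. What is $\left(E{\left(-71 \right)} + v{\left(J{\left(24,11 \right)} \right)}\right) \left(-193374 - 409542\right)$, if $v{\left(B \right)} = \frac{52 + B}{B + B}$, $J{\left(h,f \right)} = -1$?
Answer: $58181394$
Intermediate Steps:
$v{\left(B \right)} = \frac{52 + B}{2 B}$
$\left(E{\left(-71 \right)} + v{\left(J{\left(24,11 \right)} \right)}\right) \left(-193374 - 409542\right) = \left(-71 + \frac{52 - 1}{2 \left(-1\right)}\right) \left(-193374 - 409542\right) = \left(-71 + \frac{1}{2} \left(-1\right) 51\right) \left(-602916\right) = \left(-71 - \frac{51}{2}\right) \left(-602916\right) = \left(- \frac{193}{2}\right) \left(-602916\right) = 58181394$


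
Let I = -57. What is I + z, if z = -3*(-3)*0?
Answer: -57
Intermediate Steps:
z = 0 (z = 9*0 = 0)
I + z = -57 + 0 = -57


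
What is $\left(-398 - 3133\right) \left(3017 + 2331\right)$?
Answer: $-18883788$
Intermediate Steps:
$\left(-398 - 3133\right) \left(3017 + 2331\right) = \left(-3531\right) 5348 = -18883788$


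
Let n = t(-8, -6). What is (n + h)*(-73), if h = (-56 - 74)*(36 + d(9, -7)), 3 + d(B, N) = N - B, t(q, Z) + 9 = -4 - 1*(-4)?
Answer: 161987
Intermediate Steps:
t(q, Z) = -9 (t(q, Z) = -9 + (-4 - 1*(-4)) = -9 + (-4 + 4) = -9 + 0 = -9)
n = -9
d(B, N) = -3 + N - B (d(B, N) = -3 + (N - B) = -3 + N - B)
h = -2210 (h = (-56 - 74)*(36 + (-3 - 7 - 1*9)) = -130*(36 + (-3 - 7 - 9)) = -130*(36 - 19) = -130*17 = -2210)
(n + h)*(-73) = (-9 - 2210)*(-73) = -2219*(-73) = 161987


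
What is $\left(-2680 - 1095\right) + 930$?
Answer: $-2845$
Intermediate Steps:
$\left(-2680 - 1095\right) + 930 = -3775 + 930 = -2845$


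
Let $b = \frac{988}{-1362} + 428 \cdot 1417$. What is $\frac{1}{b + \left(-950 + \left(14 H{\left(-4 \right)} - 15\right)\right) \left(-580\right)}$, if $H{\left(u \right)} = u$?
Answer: $\frac{681}{816284242} \approx 8.3427 \cdot 10^{-7}$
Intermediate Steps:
$b = \frac{413009662}{681}$ ($b = 988 \left(- \frac{1}{1362}\right) + 606476 = - \frac{494}{681} + 606476 = \frac{413009662}{681} \approx 6.0648 \cdot 10^{5}$)
$\frac{1}{b + \left(-950 + \left(14 H{\left(-4 \right)} - 15\right)\right) \left(-580\right)} = \frac{1}{\frac{413009662}{681} + \left(-950 + \left(14 \left(-4\right) - 15\right)\right) \left(-580\right)} = \frac{1}{\frac{413009662}{681} + \left(-950 - 71\right) \left(-580\right)} = \frac{1}{\frac{413009662}{681} - -592180} = \frac{1}{\frac{413009662}{681} + 592180} = \frac{1}{\frac{816284242}{681}} = \frac{681}{816284242}$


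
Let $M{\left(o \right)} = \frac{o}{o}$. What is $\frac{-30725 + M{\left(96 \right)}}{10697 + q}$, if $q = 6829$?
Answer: $- \frac{15362}{8763} \approx -1.7531$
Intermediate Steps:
$M{\left(o \right)} = 1$
$\frac{-30725 + M{\left(96 \right)}}{10697 + q} = \frac{-30725 + 1}{10697 + 6829} = - \frac{30724}{17526} = \left(-30724\right) \frac{1}{17526} = - \frac{15362}{8763}$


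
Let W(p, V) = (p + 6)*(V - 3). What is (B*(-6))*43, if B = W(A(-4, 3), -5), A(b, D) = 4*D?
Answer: 37152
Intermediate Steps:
W(p, V) = (-3 + V)*(6 + p) (W(p, V) = (6 + p)*(-3 + V) = (-3 + V)*(6 + p))
B = -144 (B = -18 - 12*3 + 6*(-5) - 20*3 = -18 - 3*12 - 30 - 5*12 = -18 - 36 - 30 - 60 = -144)
(B*(-6))*43 = -144*(-6)*43 = 864*43 = 37152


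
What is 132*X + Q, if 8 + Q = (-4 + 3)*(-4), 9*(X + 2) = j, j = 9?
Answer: -136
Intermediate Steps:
X = -1 (X = -2 + (⅑)*9 = -2 + 1 = -1)
Q = -4 (Q = -8 + (-4 + 3)*(-4) = -8 - 1*(-4) = -8 + 4 = -4)
132*X + Q = 132*(-1) - 4 = -132 - 4 = -136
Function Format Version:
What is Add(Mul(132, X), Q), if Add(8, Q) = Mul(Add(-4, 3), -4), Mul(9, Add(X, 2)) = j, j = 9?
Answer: -136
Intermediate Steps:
X = -1 (X = Add(-2, Mul(Rational(1, 9), 9)) = Add(-2, 1) = -1)
Q = -4 (Q = Add(-8, Mul(Add(-4, 3), -4)) = Add(-8, Mul(-1, -4)) = Add(-8, 4) = -4)
Add(Mul(132, X), Q) = Add(Mul(132, -1), -4) = Add(-132, -4) = -136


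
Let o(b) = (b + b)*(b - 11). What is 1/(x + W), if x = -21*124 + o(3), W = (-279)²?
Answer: 1/75189 ≈ 1.3300e-5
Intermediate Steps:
W = 77841
o(b) = 2*b*(-11 + b) (o(b) = (2*b)*(-11 + b) = 2*b*(-11 + b))
x = -2652 (x = -21*124 + 2*3*(-11 + 3) = -2604 + 2*3*(-8) = -2604 - 48 = -2652)
1/(x + W) = 1/(-2652 + 77841) = 1/75189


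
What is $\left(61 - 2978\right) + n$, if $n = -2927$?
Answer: $-5844$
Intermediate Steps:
$\left(61 - 2978\right) + n = \left(61 - 2978\right) - 2927 = -2917 - 2927 = -5844$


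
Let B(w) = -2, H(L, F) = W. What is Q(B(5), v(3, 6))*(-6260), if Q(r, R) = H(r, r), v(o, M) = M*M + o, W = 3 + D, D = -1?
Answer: -12520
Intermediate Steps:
W = 2 (W = 3 - 1 = 2)
H(L, F) = 2
v(o, M) = o + M² (v(o, M) = M² + o = o + M²)
Q(r, R) = 2
Q(B(5), v(3, 6))*(-6260) = 2*(-6260) = -12520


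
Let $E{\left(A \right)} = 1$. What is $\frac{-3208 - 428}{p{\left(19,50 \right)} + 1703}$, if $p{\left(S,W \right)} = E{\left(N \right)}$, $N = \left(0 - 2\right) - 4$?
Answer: $- \frac{303}{142} \approx -2.1338$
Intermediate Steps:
$N = -6$ ($N = -2 - 4 = -6$)
$p{\left(S,W \right)} = 1$
$\frac{-3208 - 428}{p{\left(19,50 \right)} + 1703} = \frac{-3208 - 428}{1 + 1703} = - \frac{3636}{1704} = \left(-3636\right) \frac{1}{1704} = - \frac{303}{142}$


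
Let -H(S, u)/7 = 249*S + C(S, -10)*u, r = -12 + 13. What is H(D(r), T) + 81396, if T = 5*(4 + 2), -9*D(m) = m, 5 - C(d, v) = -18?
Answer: 230279/3 ≈ 76760.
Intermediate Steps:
C(d, v) = 23 (C(d, v) = 5 - 1*(-18) = 5 + 18 = 23)
r = 1
D(m) = -m/9
T = 30 (T = 5*6 = 30)
H(S, u) = -1743*S - 161*u (H(S, u) = -7*(249*S + 23*u) = -7*(23*u + 249*S) = -1743*S - 161*u)
H(D(r), T) + 81396 = (-(-581)/3 - 161*30) + 81396 = (-1743*(-1/9) - 4830) + 81396 = (581/3 - 4830) + 81396 = -13909/3 + 81396 = 230279/3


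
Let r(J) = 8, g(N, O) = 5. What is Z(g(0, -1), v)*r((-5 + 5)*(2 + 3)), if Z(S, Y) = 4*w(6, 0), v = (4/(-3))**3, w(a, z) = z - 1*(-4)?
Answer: 128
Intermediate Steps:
w(a, z) = 4 + z (w(a, z) = z + 4 = 4 + z)
v = -64/27 (v = (4*(-1/3))**3 = (-4/3)**3 = -64/27 ≈ -2.3704)
Z(S, Y) = 16 (Z(S, Y) = 4*(4 + 0) = 4*4 = 16)
Z(g(0, -1), v)*r((-5 + 5)*(2 + 3)) = 16*8 = 128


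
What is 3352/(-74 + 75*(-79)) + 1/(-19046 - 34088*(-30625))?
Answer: -909229999/1627228750 ≈ -0.55876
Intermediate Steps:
3352/(-74 + 75*(-79)) + 1/(-19046 - 34088*(-30625)) = 3352/(-74 - 5925) - 1/30625/(-53134) = 3352/(-5999) - 1/53134*(-1/30625) = 3352*(-1/5999) + 1/1627228750 = -3352/5999 + 1/1627228750 = -909229999/1627228750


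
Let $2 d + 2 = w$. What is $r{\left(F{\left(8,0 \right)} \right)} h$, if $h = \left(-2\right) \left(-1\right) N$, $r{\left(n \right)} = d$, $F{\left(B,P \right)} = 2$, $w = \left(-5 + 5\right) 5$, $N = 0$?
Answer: $0$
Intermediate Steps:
$w = 0$ ($w = 0 \cdot 5 = 0$)
$d = -1$ ($d = -1 + \frac{1}{2} \cdot 0 = -1 + 0 = -1$)
$r{\left(n \right)} = -1$
$h = 0$ ($h = \left(-2\right) \left(-1\right) 0 = 2 \cdot 0 = 0$)
$r{\left(F{\left(8,0 \right)} \right)} h = \left(-1\right) 0 = 0$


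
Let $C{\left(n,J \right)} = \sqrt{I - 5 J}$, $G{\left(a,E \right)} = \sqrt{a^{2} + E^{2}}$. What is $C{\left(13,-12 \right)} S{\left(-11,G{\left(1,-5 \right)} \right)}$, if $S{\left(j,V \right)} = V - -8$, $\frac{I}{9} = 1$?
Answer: $\sqrt{69} \left(8 + \sqrt{26}\right) \approx 108.81$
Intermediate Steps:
$I = 9$ ($I = 9 \cdot 1 = 9$)
$G{\left(a,E \right)} = \sqrt{E^{2} + a^{2}}$
$S{\left(j,V \right)} = 8 + V$ ($S{\left(j,V \right)} = V + 8 = 8 + V$)
$C{\left(n,J \right)} = \sqrt{9 - 5 J}$
$C{\left(13,-12 \right)} S{\left(-11,G{\left(1,-5 \right)} \right)} = \sqrt{9 - -60} \left(8 + \sqrt{\left(-5\right)^{2} + 1^{2}}\right) = \sqrt{9 + 60} \left(8 + \sqrt{25 + 1}\right) = \sqrt{69} \left(8 + \sqrt{26}\right)$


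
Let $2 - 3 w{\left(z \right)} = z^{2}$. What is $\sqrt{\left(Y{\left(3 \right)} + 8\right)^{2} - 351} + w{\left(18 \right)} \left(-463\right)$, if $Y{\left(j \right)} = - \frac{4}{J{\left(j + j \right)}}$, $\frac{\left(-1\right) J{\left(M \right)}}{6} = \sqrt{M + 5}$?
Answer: $\frac{149086}{3} + \frac{\sqrt{-382239 + 4 \left(132 + \sqrt{11}\right)^{2}}}{33} \approx 49695.0 + 16.845 i$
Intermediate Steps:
$J{\left(M \right)} = - 6 \sqrt{5 + M}$ ($J{\left(M \right)} = - 6 \sqrt{M + 5} = - 6 \sqrt{5 + M}$)
$Y{\left(j \right)} = \frac{2}{3 \sqrt{5 + 2 j}}$ ($Y{\left(j \right)} = - \frac{4}{\left(-6\right) \sqrt{5 + \left(j + j\right)}} = - \frac{4}{\left(-6\right) \sqrt{5 + 2 j}} = - 4 \left(- \frac{1}{6 \sqrt{5 + 2 j}}\right) = \frac{2}{3 \sqrt{5 + 2 j}}$)
$w{\left(z \right)} = \frac{2}{3} - \frac{z^{2}}{3}$
$\sqrt{\left(Y{\left(3 \right)} + 8\right)^{2} - 351} + w{\left(18 \right)} \left(-463\right) = \sqrt{\left(\frac{2}{3 \sqrt{5 + 2 \cdot 3}} + 8\right)^{2} - 351} + \left(\frac{2}{3} - \frac{18^{2}}{3}\right) \left(-463\right) = \sqrt{\left(\frac{2}{3 \sqrt{5 + 6}} + 8\right)^{2} - 351} + \left(\frac{2}{3} - 108\right) \left(-463\right) = \sqrt{\left(\frac{2}{3 \sqrt{11}} + 8\right)^{2} - 351} + \left(\frac{2}{3} - 108\right) \left(-463\right) = \sqrt{\left(\frac{2 \frac{\sqrt{11}}{11}}{3} + 8\right)^{2} - 351} - - \frac{149086}{3} = \sqrt{\left(\frac{2 \sqrt{11}}{33} + 8\right)^{2} - 351} + \frac{149086}{3} = \sqrt{\left(8 + \frac{2 \sqrt{11}}{33}\right)^{2} - 351} + \frac{149086}{3} = \sqrt{-351 + \left(8 + \frac{2 \sqrt{11}}{33}\right)^{2}} + \frac{149086}{3} = \frac{149086}{3} + \sqrt{-351 + \left(8 + \frac{2 \sqrt{11}}{33}\right)^{2}}$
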